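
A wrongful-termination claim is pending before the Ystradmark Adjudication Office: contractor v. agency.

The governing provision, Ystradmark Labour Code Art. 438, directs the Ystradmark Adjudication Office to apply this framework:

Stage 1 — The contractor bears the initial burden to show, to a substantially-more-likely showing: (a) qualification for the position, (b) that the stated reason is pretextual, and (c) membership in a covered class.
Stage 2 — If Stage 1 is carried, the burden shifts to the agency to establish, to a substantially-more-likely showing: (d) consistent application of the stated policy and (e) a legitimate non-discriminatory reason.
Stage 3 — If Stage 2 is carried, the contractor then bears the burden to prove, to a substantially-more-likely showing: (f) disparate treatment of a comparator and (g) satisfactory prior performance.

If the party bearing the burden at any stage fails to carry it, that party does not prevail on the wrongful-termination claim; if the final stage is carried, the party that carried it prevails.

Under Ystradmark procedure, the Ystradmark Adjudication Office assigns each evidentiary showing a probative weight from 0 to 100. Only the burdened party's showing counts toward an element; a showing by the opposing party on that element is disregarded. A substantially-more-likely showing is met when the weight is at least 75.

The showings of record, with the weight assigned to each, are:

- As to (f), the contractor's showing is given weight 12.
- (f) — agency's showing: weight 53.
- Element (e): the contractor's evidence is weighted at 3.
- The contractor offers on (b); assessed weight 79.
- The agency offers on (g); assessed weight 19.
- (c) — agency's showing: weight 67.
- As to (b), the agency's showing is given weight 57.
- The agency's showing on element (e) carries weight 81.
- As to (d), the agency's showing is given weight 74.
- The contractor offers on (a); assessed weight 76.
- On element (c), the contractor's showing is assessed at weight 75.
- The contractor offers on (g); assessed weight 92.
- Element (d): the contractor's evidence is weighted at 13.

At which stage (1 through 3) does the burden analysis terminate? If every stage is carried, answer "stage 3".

Stage 1 (contractor, a substantially-more-likely showing, weight is at least 75): (a) 76 ≥ 75 — meets; (b) 79 (agency's 57 disregarded) ≥ 75 — meets; (c) 75 (agency's 67 disregarded) ≥ 75 — meets.
  Stage 1 is satisfied; the onus moves to the agency.
Stage 2 (agency, a substantially-more-likely showing, weight is at least 75): (d) 74 (contractor's 13 disregarded) < 75 — fails; (e) 81 (contractor's 3 disregarded) ≥ 75 — meets.
  The agency does not carry Stage 2.
So the contractor prevails.

stage 2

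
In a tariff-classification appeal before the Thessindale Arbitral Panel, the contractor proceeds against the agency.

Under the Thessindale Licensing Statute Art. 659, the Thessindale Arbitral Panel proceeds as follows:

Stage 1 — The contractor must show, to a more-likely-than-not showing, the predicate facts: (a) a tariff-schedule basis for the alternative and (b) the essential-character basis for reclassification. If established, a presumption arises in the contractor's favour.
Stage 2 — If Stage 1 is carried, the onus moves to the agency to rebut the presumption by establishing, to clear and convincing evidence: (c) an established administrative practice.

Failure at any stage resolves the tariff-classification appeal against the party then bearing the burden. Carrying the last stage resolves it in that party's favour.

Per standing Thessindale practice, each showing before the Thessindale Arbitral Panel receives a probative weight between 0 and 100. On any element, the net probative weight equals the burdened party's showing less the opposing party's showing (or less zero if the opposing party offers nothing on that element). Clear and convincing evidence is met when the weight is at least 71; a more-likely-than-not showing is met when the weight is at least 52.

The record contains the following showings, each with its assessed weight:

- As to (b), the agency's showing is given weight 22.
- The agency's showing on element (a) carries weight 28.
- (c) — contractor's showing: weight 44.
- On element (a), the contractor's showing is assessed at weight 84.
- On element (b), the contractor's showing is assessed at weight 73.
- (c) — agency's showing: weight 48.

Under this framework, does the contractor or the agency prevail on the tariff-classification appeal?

agency

At Stage 1 the contractor must meet a more-likely-than-not showing (weight is at least 52): on (a) the weight is 84 less the opposing 28 gives net 56, which does reach 52, so (a) meets the standard; on (b) the weight is 73 less the opposing 22 gives net 51, < 52, so (b) does not meet the standard.
  Stage 1 not carried; the contractor fails its burden.
The analysis ends at Stage 1; the agency prevails.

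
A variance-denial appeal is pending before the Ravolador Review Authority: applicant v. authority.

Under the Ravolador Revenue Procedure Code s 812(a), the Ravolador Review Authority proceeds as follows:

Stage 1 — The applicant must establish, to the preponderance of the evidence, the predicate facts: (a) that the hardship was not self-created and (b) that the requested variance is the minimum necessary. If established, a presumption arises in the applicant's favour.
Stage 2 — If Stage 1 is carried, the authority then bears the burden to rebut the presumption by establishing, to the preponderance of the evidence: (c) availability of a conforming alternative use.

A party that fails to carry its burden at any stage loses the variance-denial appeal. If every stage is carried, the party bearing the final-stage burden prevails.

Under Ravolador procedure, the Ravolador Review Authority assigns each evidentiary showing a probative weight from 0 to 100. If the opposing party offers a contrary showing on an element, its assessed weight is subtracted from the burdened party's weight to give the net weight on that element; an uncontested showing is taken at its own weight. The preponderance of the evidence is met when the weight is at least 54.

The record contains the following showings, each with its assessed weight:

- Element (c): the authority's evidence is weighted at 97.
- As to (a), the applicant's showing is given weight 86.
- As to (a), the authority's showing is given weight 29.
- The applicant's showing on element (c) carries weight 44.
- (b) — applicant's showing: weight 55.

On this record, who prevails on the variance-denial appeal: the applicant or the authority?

applicant

At Stage 1 the applicant must meet the preponderance of the evidence (weight is at least 54): on (a) the weight is 86 less the opposing 29 gives net 57, which does reach 54, so (a) meets the standard; on (b) the weight is 55, which does reach 54, so (b) meets the standard.
  Stage 1 carried; the burden shifts to the authority.
At Stage 2 the authority must meet the preponderance of the evidence (weight is at least 54): on (c) the weight is 97 less the opposing 44 gives net 53, < 54, so (c) does not meet the standard.
  Stage 2 not carried; the authority fails its burden.
The applicant prevails.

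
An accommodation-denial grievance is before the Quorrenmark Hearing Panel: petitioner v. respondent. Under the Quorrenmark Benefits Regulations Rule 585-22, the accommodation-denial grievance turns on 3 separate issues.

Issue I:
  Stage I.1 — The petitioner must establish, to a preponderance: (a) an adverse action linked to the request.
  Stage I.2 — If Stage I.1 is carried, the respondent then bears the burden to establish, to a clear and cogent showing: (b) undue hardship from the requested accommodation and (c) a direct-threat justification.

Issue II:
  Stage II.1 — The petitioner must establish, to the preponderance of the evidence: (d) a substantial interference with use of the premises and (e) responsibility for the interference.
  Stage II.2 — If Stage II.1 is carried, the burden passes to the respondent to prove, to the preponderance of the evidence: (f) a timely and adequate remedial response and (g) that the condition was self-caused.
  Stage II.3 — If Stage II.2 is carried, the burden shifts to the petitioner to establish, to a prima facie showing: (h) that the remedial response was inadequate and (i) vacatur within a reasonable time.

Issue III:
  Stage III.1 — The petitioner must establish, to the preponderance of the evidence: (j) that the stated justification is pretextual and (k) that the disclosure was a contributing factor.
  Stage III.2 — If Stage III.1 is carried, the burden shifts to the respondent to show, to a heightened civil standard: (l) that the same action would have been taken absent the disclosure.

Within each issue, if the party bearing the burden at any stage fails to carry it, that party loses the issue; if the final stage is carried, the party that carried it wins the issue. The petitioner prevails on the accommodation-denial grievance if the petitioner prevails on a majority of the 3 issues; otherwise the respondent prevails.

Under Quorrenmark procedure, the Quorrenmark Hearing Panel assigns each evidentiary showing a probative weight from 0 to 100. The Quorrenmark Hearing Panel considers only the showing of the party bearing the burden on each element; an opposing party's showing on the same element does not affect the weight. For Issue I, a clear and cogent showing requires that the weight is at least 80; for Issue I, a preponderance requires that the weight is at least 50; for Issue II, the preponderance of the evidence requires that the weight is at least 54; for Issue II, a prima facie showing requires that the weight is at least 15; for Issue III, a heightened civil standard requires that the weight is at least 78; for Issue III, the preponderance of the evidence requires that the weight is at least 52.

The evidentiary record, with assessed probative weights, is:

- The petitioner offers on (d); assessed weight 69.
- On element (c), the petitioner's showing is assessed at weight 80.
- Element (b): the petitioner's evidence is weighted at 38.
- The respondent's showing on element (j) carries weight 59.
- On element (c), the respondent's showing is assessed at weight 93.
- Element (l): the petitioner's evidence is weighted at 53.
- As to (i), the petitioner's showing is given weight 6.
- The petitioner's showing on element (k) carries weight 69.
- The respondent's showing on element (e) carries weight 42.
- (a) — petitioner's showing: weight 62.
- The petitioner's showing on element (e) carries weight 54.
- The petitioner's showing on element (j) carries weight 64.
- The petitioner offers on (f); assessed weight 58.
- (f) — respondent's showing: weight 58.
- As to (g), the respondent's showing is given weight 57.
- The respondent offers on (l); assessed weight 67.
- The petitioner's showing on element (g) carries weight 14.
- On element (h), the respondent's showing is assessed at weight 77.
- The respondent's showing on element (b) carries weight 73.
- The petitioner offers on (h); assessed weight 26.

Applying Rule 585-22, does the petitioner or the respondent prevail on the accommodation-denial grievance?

— Issue I —
Stage I.1 — burden on petitioner; standard: a preponderance (weight is at least 50).
    (a): 62 ≥ 50 [met]
  Stage I.1 carried; the burden shifts to the respondent.
Stage I.2 — burden on respondent; standard: a clear and cogent showing (weight is at least 80).
    (b): 73 (petitioner's 38 disregarded) < 80 [not met]
    (c): 93 (petitioner's 80 disregarded) ≥ 80 [met]
  The respondent does not carry Stage I.2.
So the petitioner prevails on this issue.
— Issue II —
At Stage II.1 the petitioner must meet the preponderance of the evidence (weight is at least 54): on (d) the weight is 69, which does reach 54, so (d) meets the standard; on (e) the weight is 54 (the respondent's 42 is given no effect), which does reach 54, so (e) meets the standard.
  The petitioner carries Stage II.1; the respondent now bears the burden.
At Stage II.2 the respondent must meet the preponderance of the evidence (weight is at least 54): on (f) the weight is 58 (the petitioner's 58 is given no effect), ≥ 54, so (f) meets the standard; on (g) the weight is 57 (the petitioner's 14 is given no effect), ≥ 54, so (g) meets the standard.
  Stage II.2 is satisfied; the onus moves to the petitioner.
At Stage II.3 the petitioner must meet a prima facie showing (weight is at least 15): on (h) the weight is 26 (the respondent's 77 is given no effect), ≥ 15, so (h) meets the standard; on (i) the weight is 6, which does not reach 15, so (i) does not meet the standard.
  The petitioner does not carry Stage II.3.
The analysis ends at Stage II.3; the respondent prevails on this issue.
— Issue III —
Stage III.1 — burden on petitioner; standard: the preponderance of the evidence (weight is at least 52).
    (j): 64 (respondent's 59 disregarded) ≥ 52 [met]
    (k): 69 ≥ 52 [met]
  Stage III.1 carried; the burden shifts to the respondent.
Stage III.2 — burden on respondent; standard: a heightened civil standard (weight is at least 78).
    (l): 67 (petitioner's 53 disregarded) < 78 [not met]
  Stage III.2 not carried; the respondent fails its burden.
The petitioner prevails on this issue.
Per-issue: Issue I → petitioner; Issue II → respondent; Issue III → petitioner. The petitioner must prevail on a majority of issues; overall, the petitioner prevails.

petitioner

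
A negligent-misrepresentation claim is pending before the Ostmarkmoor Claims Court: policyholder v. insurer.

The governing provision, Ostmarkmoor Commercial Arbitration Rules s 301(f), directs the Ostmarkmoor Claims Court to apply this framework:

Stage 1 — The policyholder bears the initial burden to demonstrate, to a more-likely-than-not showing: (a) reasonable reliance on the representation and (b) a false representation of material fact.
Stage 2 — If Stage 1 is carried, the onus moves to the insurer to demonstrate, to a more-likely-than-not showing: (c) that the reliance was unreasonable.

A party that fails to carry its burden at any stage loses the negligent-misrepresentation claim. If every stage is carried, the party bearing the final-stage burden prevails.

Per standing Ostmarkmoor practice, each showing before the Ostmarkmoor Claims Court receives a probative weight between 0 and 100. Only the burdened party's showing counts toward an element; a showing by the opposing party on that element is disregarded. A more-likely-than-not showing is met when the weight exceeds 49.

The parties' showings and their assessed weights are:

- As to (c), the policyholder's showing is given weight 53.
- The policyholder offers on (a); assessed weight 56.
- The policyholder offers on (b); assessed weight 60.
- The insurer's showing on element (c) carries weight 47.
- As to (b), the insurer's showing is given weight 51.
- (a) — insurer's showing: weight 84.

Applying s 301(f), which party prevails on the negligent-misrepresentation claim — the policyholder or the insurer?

At Stage 1 the policyholder must meet a more-likely-than-not showing (weight exceeds 49): on (a) the weight is 56 (the insurer's 84 is given no effect), which does exceed 49, so (a) meets the standard; on (b) the weight is 60 (the insurer's 51 is given no effect), which does exceed 49, so (b) meets the standard.
  The policyholder carries Stage 1; the insurer now bears the burden.
At Stage 2 the insurer must meet a more-likely-than-not showing (weight exceeds 49): on (c) the weight is 47 (the policyholder's 53 is given no effect), which does not exceed 49, so (c) does not meet the standard.
  The insurer does not carry Stage 2.
The analysis ends at Stage 2; the policyholder prevails.

policyholder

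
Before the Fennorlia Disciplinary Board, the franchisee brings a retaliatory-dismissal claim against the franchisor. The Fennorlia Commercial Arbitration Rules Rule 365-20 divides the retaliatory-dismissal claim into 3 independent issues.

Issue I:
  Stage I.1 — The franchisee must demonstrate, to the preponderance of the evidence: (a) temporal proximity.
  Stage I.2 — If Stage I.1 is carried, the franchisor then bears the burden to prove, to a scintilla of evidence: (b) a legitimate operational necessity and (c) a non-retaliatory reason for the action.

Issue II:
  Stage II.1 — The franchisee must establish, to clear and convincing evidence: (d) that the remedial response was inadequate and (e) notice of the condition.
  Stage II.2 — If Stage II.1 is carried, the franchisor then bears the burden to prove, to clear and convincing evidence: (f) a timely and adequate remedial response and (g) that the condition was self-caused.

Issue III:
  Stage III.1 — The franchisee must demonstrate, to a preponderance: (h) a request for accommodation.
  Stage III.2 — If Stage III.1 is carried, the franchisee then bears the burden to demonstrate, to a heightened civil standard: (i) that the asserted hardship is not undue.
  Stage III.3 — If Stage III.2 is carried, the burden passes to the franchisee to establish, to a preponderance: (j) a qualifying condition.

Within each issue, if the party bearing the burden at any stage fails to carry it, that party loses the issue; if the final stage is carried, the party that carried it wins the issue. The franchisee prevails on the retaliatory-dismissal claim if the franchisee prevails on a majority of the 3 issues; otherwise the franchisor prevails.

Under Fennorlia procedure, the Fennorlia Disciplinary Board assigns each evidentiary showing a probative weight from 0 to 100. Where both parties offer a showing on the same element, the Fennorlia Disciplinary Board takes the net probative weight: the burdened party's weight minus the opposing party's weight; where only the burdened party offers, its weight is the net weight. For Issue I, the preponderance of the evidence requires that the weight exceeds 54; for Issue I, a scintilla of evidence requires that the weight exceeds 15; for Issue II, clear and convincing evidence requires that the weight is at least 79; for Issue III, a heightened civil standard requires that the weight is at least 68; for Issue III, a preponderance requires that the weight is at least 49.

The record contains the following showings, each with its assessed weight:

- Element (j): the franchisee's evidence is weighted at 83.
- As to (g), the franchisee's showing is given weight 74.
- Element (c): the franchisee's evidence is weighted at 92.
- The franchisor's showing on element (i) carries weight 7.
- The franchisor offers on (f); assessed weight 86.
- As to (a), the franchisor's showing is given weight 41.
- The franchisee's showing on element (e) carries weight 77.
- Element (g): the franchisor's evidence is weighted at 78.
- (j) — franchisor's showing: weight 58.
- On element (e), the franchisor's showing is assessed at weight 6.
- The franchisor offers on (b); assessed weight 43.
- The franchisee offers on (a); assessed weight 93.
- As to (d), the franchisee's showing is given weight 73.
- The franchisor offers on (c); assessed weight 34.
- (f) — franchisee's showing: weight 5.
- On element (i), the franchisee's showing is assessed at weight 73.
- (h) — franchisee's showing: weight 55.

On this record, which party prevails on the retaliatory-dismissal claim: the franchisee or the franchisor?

— Issue I —
Stage I.1 (franchisee, the preponderance of the evidence, weight exceeds 54): (a) net 93−41=52 ≤ 54 — fails.
  The franchisee does not carry Stage I.1.
The franchisor prevails on this issue.
— Issue II —
At Stage II.1 the franchisee must meet clear and convincing evidence (weight is at least 79): on (d) the weight is 73, which does not reach 79, so (d) does not meet the standard; on (e) the weight is 77 less the opposing 6 gives net 71, which does not reach 79, so (e) does not meet the standard.
  Stage II.1 not carried; the franchisee fails its burden.
The analysis ends at Stage II.1; the franchisor prevails on this issue.
— Issue III —
At Stage III.1 the franchisee must meet a preponderance (weight is at least 49): on (h) the weight is 55, ≥ 49, so (h) meets the standard.
  All elements met. The franchisee retains the burden for Stage III.2.
At Stage III.2 the franchisee must meet a heightened civil standard (weight is at least 68): on (i) the weight is 73 less the opposing 7 gives net 66, < 68, so (i) does not meet the standard.
  The franchisee does not carry Stage III.2.
The analysis ends at Stage III.2; the franchisor prevails on this issue.
Per-issue: Issue I → franchisor; Issue II → franchisor; Issue III → franchisor. The franchisee must prevail on a majority of issues; overall, the franchisor prevails.

franchisor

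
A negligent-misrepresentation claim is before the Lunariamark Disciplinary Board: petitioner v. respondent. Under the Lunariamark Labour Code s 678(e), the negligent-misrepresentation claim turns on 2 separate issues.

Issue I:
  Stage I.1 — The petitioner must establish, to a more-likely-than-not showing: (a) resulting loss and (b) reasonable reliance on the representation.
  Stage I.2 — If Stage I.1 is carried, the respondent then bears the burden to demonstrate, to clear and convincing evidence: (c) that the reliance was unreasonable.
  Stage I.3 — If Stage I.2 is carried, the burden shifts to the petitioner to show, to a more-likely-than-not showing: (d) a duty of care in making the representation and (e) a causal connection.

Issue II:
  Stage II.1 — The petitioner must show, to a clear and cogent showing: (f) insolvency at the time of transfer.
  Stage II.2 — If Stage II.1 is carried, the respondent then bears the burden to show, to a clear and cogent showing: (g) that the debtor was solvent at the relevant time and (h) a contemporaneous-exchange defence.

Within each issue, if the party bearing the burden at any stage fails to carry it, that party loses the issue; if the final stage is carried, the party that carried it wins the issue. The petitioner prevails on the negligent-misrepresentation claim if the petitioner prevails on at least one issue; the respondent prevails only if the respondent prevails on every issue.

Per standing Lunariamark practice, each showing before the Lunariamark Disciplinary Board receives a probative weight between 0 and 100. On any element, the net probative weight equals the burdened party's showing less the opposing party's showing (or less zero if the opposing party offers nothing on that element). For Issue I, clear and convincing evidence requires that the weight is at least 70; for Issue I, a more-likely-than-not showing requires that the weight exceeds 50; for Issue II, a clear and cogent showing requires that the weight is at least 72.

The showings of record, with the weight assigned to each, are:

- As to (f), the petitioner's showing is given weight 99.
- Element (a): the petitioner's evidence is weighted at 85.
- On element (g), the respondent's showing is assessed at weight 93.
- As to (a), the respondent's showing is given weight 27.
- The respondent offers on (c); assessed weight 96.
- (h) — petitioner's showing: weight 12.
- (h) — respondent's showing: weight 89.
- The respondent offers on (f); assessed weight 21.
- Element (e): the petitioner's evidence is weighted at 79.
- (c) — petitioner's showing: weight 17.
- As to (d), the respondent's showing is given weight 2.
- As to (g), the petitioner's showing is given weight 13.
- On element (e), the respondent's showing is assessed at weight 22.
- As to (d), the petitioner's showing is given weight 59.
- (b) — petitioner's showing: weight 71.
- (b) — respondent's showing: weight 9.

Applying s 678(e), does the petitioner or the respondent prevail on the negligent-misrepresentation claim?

petitioner

— Issue I —
Stage I.1 — burden on petitioner; standard: a more-likely-than-not showing (weight exceeds 50).
    (a): 85 − 27 = 58 > 50 [met]
    (b): 71 − 9 = 62 > 50 [met]
  All elements met. The burden passes to the respondent.
Stage I.2 — burden on respondent; standard: clear and convincing evidence (weight is at least 70).
    (c): 96 − 17 = 79 ≥ 70 [met]
  All elements met. The burden passes to the petitioner.
Stage I.3 — burden on petitioner; standard: a more-likely-than-not showing (weight exceeds 50).
    (d): 59 − 2 = 57 > 50 [met]
    (e): 79 − 22 = 57 > 50 [met]
  Stage I.3 carried; the final stage is satisfied.
With every stage satisfied, the petitioner prevails on this issue.
— Issue II —
Stage II.1 — burden on petitioner; standard: a clear and cogent showing (weight is at least 72).
    (f): 99 − 21 = 78 ≥ 72 [met]
  The petitioner carries Stage II.1; the respondent now bears the burden.
Stage II.2 — burden on respondent; standard: a clear and cogent showing (weight is at least 72).
    (g): 93 − 13 = 80 ≥ 72 [met]
    (h): 89 − 12 = 77 ≥ 72 [met]
  Stage II.2 carried; the final stage is satisfied.
All stages carried — the respondent prevails on this issue.
Per-issue: Issue I → petitioner; Issue II → respondent. The petitioner must prevail on at least one issue; overall, the petitioner prevails.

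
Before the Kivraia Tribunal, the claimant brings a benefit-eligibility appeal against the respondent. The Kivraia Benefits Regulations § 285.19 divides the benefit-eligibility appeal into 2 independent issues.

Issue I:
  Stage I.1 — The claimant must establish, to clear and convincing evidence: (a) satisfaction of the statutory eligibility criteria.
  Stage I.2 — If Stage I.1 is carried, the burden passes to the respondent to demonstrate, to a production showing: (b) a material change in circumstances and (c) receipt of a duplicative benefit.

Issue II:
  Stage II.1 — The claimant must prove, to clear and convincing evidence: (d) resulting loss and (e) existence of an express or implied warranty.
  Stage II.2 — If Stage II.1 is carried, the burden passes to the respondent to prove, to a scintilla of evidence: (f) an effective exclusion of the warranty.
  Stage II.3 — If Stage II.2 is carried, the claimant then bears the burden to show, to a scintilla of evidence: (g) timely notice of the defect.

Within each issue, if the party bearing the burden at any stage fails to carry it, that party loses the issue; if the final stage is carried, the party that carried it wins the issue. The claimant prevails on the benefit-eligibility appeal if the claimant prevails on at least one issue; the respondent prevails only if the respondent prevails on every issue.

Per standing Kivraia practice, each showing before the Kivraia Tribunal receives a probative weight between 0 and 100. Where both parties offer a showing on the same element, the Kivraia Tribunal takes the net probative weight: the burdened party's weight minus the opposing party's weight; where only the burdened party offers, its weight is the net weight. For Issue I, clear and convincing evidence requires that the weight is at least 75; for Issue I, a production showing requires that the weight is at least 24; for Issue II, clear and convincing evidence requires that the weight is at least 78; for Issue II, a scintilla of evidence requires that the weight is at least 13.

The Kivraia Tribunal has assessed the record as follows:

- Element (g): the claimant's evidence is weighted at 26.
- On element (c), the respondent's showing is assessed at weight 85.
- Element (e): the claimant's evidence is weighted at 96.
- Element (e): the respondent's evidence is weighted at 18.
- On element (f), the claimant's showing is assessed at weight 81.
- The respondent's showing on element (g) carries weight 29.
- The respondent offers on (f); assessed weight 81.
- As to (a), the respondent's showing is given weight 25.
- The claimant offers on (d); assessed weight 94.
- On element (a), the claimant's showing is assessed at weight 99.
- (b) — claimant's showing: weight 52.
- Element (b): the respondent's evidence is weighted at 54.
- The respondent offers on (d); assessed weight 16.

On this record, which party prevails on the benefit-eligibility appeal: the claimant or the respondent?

claimant

— Issue I —
At Stage I.1 the claimant must meet clear and convincing evidence (weight is at least 75): on (a) the weight is 99 less the opposing 25 gives net 74, which does not reach 75, so (a) does not meet the standard.
  The claimant does not carry Stage I.1.
The analysis ends at Stage I.1; the respondent prevails on this issue.
— Issue II —
Stage II.1 — burden on claimant; standard: clear and convincing evidence (weight is at least 78).
    (d): 94 − 16 = 78 ≥ 78 [met]
    (e): 96 − 18 = 78 ≥ 78 [met]
  The claimant carries Stage II.1; the respondent now bears the burden.
Stage II.2 — burden on respondent; standard: a scintilla of evidence (weight is at least 13).
    (f): 81 − 81 = 0 < 13 [not met]
  Stage II.2 not carried; the respondent fails its burden.
So the claimant prevails on this issue.
Per-issue: Issue I → respondent; Issue II → claimant. The claimant must prevail on at least one issue; overall, the claimant prevails.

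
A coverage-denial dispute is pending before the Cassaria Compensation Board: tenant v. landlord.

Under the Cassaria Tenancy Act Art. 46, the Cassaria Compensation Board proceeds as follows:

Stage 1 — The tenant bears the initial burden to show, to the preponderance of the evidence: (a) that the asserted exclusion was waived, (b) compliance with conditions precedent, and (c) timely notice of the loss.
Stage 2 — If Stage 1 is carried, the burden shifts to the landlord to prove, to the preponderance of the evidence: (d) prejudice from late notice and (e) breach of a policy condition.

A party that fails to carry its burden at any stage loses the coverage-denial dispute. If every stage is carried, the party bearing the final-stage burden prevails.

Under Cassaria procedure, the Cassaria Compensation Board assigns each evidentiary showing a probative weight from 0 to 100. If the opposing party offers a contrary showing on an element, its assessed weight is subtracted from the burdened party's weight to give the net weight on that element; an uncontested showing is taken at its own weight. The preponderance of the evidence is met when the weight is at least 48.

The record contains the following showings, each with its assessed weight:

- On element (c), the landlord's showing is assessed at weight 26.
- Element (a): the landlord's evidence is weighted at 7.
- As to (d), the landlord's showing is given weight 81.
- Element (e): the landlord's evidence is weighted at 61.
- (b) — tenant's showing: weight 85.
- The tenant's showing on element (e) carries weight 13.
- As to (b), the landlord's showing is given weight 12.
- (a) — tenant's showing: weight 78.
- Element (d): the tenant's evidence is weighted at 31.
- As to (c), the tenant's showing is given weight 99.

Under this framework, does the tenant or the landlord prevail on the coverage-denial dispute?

Stage 1 (tenant, the preponderance of the evidence, weight is at least 48): (a) net 78−7=71 ≥ 48 — meets; (b) net 85−12=73 ≥ 48 — meets; (c) net 99−26=73 ≥ 48 — meets.
  The tenant carries Stage 1; the landlord now bears the burden.
Stage 2 (landlord, the preponderance of the evidence, weight is at least 48): (d) net 81−31=50 ≥ 48 — meets; (e) net 61−13=48 ≥ 48 — meets.
  Stage 2 carried; the final stage is satisfied.
Every stage carried; the landlord prevails.

landlord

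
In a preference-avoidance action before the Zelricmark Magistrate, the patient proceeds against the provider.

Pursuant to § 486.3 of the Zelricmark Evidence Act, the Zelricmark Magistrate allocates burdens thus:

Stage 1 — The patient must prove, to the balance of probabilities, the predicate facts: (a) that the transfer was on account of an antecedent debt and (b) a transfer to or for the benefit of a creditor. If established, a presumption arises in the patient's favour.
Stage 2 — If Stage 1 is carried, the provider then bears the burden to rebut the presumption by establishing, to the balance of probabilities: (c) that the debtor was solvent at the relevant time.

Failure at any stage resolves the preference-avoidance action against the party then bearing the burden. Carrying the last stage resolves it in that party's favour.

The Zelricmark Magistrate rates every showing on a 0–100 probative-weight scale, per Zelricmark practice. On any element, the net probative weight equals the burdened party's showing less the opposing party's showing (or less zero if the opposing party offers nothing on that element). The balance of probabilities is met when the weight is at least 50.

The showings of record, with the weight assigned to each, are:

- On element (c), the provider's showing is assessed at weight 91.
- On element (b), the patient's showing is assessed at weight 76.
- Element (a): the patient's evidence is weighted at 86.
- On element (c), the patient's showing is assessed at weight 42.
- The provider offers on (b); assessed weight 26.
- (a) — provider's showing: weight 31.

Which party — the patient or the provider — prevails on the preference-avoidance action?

patient

Stage 1 (patient, the balance of probabilities, weight is at least 50): (a) net 86−31=55 ≥ 50 — meets; (b) net 76−26=50 ≥ 50 — meets.
  Stage 1 carried; the burden shifts to the provider.
Stage 2 (provider, the balance of probabilities, weight is at least 50): (c) net 91−42=49 < 50 — fails.
  Stage 2 not carried; the provider fails its burden.
The analysis ends at Stage 2; the patient prevails.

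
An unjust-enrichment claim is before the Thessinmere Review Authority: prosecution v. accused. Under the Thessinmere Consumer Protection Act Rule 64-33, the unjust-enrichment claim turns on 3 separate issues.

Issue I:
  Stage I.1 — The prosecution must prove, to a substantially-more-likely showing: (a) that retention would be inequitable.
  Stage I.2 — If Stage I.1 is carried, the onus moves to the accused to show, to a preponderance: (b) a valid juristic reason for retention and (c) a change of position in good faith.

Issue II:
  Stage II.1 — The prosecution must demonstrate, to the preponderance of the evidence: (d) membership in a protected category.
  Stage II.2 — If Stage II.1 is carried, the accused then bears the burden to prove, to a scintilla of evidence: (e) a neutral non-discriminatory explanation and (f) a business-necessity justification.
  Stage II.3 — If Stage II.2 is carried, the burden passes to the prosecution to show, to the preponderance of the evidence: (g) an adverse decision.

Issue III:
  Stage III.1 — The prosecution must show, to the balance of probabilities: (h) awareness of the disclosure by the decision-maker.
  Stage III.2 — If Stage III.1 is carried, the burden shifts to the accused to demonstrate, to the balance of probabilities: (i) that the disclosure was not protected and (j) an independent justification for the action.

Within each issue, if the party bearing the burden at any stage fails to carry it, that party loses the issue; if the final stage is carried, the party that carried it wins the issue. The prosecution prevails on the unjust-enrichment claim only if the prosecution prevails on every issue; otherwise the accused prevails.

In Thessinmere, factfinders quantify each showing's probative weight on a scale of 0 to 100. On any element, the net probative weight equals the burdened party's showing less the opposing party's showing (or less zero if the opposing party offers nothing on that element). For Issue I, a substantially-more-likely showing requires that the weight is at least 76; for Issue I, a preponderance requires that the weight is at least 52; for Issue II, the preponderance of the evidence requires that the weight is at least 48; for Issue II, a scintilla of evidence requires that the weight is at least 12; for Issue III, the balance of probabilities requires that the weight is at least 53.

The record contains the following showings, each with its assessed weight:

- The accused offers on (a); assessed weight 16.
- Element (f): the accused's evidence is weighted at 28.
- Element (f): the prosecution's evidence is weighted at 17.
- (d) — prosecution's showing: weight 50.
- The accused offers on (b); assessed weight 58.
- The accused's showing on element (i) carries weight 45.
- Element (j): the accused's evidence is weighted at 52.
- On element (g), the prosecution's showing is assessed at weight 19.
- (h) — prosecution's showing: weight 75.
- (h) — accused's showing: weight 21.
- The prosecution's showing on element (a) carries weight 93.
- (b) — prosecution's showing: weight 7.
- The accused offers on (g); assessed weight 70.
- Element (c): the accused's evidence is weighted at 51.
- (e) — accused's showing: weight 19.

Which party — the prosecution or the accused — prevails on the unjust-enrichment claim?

prosecution

— Issue I —
Stage I.1 (prosecution, a substantially-more-likely showing, weight is at least 76): (a) net 93−16=77 ≥ 76 — meets.
  The prosecution carries Stage I.1; the accused now bears the burden.
Stage I.2 (accused, a preponderance, weight is at least 52): (b) net 58−7=51 < 52 — fails; (c) 51 < 52 — fails.
  Not every element is met, so the accused fails to carry Stage I.2.
So the prosecution prevails on this issue.
— Issue II —
Stage II.1 — burden on prosecution; standard: the preponderance of the evidence (weight is at least 48).
    (d): 50 ≥ 48 [met]
  Stage II.1 carried; the burden shifts to the accused.
Stage II.2 — burden on accused; standard: a scintilla of evidence (weight is at least 12).
    (e): 19 ≥ 12 [met]
    (f): 28 − 17 = 11 < 12 [not met]
  The accused does not carry Stage II.2.
The analysis ends at Stage II.2; the prosecution prevails on this issue.
— Issue III —
At Stage III.1 the prosecution must meet the balance of probabilities (weight is at least 53): on (h) the weight is 75 less the opposing 21 gives net 54, ≥ 53, so (h) meets the standard.
  All elements met. The burden passes to the accused.
At Stage III.2 the accused must meet the balance of probabilities (weight is at least 53): on (i) the weight is 45, < 53, so (i) does not meet the standard; on (j) the weight is 52, < 53, so (j) does not meet the standard.
  Not every element is met, so the accused fails to carry Stage III.2.
So the prosecution prevails on this issue.
Per-issue: Issue I → prosecution; Issue II → prosecution; Issue III → prosecution. The prosecution must prevail on every issue; overall, the prosecution prevails.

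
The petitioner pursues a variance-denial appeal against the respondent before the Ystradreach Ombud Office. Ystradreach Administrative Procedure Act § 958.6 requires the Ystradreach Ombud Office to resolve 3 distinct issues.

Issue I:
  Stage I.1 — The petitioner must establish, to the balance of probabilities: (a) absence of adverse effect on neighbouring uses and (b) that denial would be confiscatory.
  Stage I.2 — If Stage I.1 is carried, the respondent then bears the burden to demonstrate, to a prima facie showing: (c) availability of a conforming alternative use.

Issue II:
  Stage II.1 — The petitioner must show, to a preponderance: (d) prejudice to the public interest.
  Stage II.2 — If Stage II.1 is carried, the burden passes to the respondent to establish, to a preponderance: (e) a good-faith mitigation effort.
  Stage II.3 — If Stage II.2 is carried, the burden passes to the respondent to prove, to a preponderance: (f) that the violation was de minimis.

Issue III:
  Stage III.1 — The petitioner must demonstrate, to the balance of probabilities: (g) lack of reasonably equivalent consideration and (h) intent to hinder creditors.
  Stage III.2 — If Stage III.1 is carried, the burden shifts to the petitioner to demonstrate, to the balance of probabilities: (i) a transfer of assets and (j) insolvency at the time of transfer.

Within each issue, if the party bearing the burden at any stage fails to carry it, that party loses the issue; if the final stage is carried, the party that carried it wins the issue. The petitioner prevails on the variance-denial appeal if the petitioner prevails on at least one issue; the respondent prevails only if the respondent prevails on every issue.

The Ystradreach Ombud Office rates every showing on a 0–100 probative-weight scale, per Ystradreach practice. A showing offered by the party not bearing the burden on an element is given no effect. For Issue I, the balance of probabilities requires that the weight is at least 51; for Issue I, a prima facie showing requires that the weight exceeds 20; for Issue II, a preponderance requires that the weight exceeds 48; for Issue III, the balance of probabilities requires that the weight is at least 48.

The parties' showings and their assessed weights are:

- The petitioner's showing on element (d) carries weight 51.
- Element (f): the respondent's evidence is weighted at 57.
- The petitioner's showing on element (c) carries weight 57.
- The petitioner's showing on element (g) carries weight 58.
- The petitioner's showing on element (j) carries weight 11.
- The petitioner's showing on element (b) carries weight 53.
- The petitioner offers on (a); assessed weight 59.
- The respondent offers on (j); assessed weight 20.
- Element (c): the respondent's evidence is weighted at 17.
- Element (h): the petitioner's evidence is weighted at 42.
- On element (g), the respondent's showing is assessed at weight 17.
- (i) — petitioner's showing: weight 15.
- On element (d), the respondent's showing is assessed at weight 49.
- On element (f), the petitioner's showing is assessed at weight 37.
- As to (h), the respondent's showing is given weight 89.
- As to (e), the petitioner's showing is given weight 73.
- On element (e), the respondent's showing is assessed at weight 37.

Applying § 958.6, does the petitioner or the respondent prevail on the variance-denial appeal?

petitioner

— Issue I —
Stage I.1 (petitioner, the balance of probabilities, weight is at least 51): (a) 59 ≥ 51 — meets; (b) 53 ≥ 51 — meets.
  The petitioner carries Stage I.1; the respondent now bears the burden.
Stage I.2 (respondent, a prima facie showing, weight exceeds 20): (c) 17 (petitioner's 57 disregarded) ≤ 20 — fails.
  Stage I.2 not carried; the respondent fails its burden.
The petitioner prevails on this issue.
— Issue II —
Stage II.1 (petitioner, a preponderance, weight exceeds 48): (d) 51 (respondent's 49 disregarded) > 48 — meets.
  Stage II.1 is satisfied; the onus moves to the respondent.
Stage II.2 (respondent, a preponderance, weight exceeds 48): (e) 37 (petitioner's 73 disregarded) ≤ 48 — fails.
  The respondent does not carry Stage II.2.
The analysis ends at Stage II.2; the petitioner prevails on this issue.
— Issue III —
At Stage III.1 the petitioner must meet the balance of probabilities (weight is at least 48): on (g) the weight is 58 (the respondent's 17 is given no effect), ≥ 48, so (g) meets the standard; on (h) the weight is 42 (the respondent's 89 is given no effect), < 48, so (h) does not meet the standard.
  Stage III.1 not carried; the petitioner fails its burden.
So the respondent prevails on this issue.
Per-issue: Issue I → petitioner; Issue II → petitioner; Issue III → respondent. The petitioner must prevail on at least one issue; overall, the petitioner prevails.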